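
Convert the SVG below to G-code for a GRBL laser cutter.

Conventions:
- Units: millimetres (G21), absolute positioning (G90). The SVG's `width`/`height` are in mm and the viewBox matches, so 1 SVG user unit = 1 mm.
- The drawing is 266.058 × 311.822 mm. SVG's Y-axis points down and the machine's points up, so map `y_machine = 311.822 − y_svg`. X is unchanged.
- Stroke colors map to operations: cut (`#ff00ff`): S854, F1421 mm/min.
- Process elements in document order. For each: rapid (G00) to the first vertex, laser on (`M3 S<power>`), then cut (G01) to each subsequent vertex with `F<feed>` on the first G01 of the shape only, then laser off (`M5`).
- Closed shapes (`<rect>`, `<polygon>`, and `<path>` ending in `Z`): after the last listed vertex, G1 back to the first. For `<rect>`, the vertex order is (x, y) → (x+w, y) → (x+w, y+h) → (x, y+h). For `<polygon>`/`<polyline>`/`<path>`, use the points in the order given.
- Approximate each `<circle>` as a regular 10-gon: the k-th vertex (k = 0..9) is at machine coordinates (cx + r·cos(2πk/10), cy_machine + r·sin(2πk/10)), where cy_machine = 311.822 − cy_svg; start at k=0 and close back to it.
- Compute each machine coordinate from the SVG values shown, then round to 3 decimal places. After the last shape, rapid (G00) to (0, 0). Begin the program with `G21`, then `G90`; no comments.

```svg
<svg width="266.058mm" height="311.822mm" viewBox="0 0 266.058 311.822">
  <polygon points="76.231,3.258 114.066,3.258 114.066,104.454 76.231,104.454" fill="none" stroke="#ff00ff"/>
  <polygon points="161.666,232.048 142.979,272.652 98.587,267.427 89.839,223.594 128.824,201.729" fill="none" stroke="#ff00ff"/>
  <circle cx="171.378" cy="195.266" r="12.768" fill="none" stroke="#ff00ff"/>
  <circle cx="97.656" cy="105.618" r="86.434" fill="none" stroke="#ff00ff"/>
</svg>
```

G21
G90
G00 X76.231 Y308.564
M3 S854
G01 X114.066 Y308.564 F1421
G01 X114.066 Y207.368
G01 X76.231 Y207.368
G01 X76.231 Y308.564
M5
G00 X161.666 Y79.774
M3 S854
G01 X142.979 Y39.170 F1421
G01 X98.587 Y44.395
G01 X89.839 Y88.228
G01 X128.824 Y110.093
G01 X161.666 Y79.774
M5
G00 X184.146 Y116.556
M3 S854
G01 X181.708 Y124.061 F1421
G01 X175.324 Y128.699
G01 X167.432 Y128.699
G01 X161.048 Y124.061
G01 X158.610 Y116.556
G01 X161.048 Y109.051
G01 X167.432 Y104.413
G01 X175.324 Y104.413
G01 X181.708 Y109.051
G01 X184.146 Y116.556
M5
G00 X184.090 Y206.204
M3 S854
G01 X167.583 Y257.009 F1421
G01 X124.366 Y288.408
G01 X70.946 Y288.408
G01 X27.729 Y257.009
G01 X11.222 Y206.204
G01 X27.729 Y155.399
G01 X70.946 Y124.000
G01 X124.366 Y124.000
G01 X167.583 Y155.399
G01 X184.090 Y206.204
M5
G00 X0.000 Y0.000

viewBox `0 0 266.058 311.822` with mm width/height → 1 unit = 1 mm. Flip: y_m = 311.822 − y_svg.

**Shape 1** — `<polygon>` rectangle, stroke `#ff00ff` → cut (S854, F1421). Machine vertices: (76.231,308.564) → (114.066,308.564) → (114.066,207.368) → (76.231,207.368) → (76.231,308.564). Closed: final G1 returns to the first vertex.

**Shape 2** — `<polygon>` regular polygon, stroke `#ff00ff` → cut (S854, F1421). Machine vertices: (161.666,79.774) → (142.979,39.170) → (98.587,44.395) → (89.839,88.228) → (128.824,110.093) → (161.666,79.774). Closed: final G1 returns to the first vertex.

**Shape 3** — `<circle>` circle, stroke `#ff00ff` → cut (S854, F1421). Machine vertices: (184.146,116.556) → (181.708,124.061) → (175.324,128.699) → (167.432,128.699) → (161.048,124.061) → (158.610,116.556) → (161.048,109.051) → (167.432,104.413) → (175.324,104.413) → (181.708,109.051) → (184.146,116.556). Closed: final G1 returns to the first vertex.

**Shape 4** — `<circle>` circle, stroke `#ff00ff` → cut (S854, F1421). Machine vertices: (184.090,206.204) → (167.583,257.009) → (124.366,288.408) → (70.946,288.408) → (27.729,257.009) → (11.222,206.204) → (27.729,155.399) → (70.946,124.000) → (124.366,124.000) → (167.583,155.399) → (184.090,206.204). Closed: final G1 returns to the first vertex.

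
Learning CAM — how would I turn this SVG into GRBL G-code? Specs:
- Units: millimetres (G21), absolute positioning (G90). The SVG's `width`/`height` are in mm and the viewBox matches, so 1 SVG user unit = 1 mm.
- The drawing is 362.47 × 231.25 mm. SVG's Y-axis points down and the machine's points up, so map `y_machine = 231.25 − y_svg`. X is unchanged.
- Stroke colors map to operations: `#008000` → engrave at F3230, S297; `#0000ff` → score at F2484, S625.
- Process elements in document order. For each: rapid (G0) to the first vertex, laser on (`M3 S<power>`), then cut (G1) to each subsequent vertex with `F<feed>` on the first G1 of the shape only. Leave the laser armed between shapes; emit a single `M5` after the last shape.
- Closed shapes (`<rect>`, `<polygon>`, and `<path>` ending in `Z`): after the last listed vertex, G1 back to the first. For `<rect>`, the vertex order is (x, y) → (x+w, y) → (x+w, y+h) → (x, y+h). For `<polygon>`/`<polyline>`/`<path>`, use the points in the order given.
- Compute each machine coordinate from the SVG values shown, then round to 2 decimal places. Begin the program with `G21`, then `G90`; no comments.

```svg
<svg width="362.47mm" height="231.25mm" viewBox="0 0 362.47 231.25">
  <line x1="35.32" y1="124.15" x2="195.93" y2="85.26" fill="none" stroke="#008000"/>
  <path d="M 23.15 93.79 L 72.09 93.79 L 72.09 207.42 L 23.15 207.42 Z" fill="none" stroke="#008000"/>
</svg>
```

1 u = 1 mm; y_m = 231.25 − y.

[1] `<line>` line segment, #008000→engrave S297 F3230: (35.32,107.10) → (195.93,145.99)

[2] `<path>` rectangle, #008000→engrave S297 F3230: (23.15,137.46) → (72.09,137.46) → (72.09,23.83) → (23.15,23.83) → (23.15,137.46) (closed)

G21
G90
G0 X35.32 Y107.10
M3 S297
G1 X195.93 Y145.99 F3230
G0 X23.15 Y137.46
M3 S297
G1 X72.09 Y137.46 F3230
G1 X72.09 Y23.83
G1 X23.15 Y23.83
G1 X23.15 Y137.46
M5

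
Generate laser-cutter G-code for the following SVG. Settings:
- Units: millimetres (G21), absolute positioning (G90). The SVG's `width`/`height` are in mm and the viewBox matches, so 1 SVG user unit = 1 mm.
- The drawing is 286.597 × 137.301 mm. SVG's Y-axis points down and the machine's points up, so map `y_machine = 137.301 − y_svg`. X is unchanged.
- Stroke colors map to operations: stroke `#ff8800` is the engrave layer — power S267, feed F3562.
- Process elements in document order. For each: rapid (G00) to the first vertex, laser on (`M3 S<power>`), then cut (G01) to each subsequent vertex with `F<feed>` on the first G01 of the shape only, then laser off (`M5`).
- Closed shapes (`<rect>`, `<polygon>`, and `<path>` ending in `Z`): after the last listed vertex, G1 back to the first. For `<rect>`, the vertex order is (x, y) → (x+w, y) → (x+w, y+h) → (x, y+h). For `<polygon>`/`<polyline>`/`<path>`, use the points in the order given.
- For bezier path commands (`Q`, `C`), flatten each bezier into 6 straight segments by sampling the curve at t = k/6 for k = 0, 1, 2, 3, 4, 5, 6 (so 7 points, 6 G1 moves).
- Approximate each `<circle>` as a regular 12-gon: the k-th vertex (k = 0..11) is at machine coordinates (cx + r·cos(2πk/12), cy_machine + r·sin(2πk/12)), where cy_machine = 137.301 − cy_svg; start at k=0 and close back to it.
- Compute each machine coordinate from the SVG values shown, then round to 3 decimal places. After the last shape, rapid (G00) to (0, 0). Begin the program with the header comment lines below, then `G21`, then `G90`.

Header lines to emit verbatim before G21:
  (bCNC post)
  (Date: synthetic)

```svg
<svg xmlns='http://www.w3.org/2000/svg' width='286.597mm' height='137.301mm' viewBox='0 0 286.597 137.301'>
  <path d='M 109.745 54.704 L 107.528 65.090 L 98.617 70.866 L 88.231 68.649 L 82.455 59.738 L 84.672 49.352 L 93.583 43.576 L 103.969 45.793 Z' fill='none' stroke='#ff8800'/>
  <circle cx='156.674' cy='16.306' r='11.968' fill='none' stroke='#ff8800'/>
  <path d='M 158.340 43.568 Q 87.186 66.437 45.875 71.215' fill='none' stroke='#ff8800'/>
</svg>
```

(bCNC post)
(Date: synthetic)
G21
G90
G00 X109.745 Y82.597
M3 S267
G01 X107.528 Y72.211 F3562
G01 X98.617 Y66.435
G01 X88.231 Y68.652
G01 X82.455 Y77.563
G01 X84.672 Y87.949
G01 X93.583 Y93.725
G01 X103.969 Y91.508
G01 X109.745 Y82.597
M5
G00 X168.642 Y120.995
M3 S267
G01 X167.039 Y126.979 F3562
G01 X162.658 Y131.360
G01 X156.674 Y132.963
G01 X150.690 Y131.360
G01 X146.309 Y126.979
G01 X144.706 Y120.995
G01 X146.309 Y115.011
G01 X150.690 Y110.630
G01 X156.674 Y109.027
G01 X162.658 Y110.630
G01 X167.039 Y115.011
G01 X168.642 Y120.995
M5
G00 X158.340 Y93.733
M3 S267
G01 X135.451 Y86.613 F3562
G01 X114.220 Y80.497
G01 X94.647 Y75.387
G01 X76.732 Y71.281
G01 X60.474 Y68.181
G01 X45.875 Y66.086
M5
G00 X0.000 Y0.000

1 u = 1 mm; y_m = 137.301 − y.

[1] `<path>` regular polygon, #ff8800→engrave S267 F3562: (109.745,82.597) → (107.528,72.211) → (98.617,66.435) → (88.231,68.652) → (82.455,77.563) → (84.672,87.949) → (93.583,93.725) → (103.969,91.508) → (109.745,82.597) (closed)

[2] `<circle>` circle, #ff8800→engrave S267 F3562: (168.642,120.995) → (167.039,126.979) → (162.658,131.360) → (156.674,132.963) → (150.690,131.360) → (146.309,126.979) → (144.706,120.995) → (146.309,115.011) → (150.690,110.630) → (156.674,109.027) → (162.658,110.630) → (167.039,115.011) → (168.642,120.995) (closed)

[3] `<path>` quadratic bezier, #ff8800→engrave S267 F3562: (158.340,93.733) → (135.451,86.613) → (114.220,80.497) → (94.647,75.387) → (76.732,71.281) → (60.474,68.181) → (45.875,66.086)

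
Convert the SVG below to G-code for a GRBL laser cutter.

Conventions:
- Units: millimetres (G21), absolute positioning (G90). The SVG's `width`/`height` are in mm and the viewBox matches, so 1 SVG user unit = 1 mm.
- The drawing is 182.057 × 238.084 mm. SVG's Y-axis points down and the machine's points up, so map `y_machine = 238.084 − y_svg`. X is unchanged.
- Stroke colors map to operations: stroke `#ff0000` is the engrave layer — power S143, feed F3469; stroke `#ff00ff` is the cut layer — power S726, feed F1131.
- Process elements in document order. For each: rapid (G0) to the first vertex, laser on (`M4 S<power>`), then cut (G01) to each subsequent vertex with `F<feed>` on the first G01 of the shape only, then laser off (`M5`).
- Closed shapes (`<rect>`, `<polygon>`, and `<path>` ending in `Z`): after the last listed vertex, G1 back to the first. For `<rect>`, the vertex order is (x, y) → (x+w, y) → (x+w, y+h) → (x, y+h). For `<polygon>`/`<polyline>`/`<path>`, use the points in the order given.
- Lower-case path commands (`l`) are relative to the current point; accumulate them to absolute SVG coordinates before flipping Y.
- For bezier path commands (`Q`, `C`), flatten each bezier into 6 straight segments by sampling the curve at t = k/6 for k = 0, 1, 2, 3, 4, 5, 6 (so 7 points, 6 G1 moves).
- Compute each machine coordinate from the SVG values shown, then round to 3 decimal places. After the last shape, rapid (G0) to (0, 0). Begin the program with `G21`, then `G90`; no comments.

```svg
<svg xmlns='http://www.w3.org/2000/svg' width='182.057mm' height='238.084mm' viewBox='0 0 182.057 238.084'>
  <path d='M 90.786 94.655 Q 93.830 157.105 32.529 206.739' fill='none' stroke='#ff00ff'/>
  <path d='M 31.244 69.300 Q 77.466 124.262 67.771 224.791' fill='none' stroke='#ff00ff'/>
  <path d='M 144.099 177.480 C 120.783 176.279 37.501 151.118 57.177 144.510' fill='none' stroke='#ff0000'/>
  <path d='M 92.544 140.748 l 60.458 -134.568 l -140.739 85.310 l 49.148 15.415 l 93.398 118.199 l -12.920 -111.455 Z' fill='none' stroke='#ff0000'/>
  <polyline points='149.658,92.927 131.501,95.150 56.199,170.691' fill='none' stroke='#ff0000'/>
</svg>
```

G21
G90
G0 X90.786 Y143.429
M4 S726
G01 X90.013 Y122.968 F1131
G01 X85.666 Y103.220
G01 X77.744 Y84.183
G01 X66.247 Y65.858
G01 X51.175 Y48.246
G01 X32.529 Y31.345
M5
G0 X31.244 Y168.784
M4 S726
G01 X45.098 Y149.198 F1131
G01 X55.846 Y127.080
G01 X63.487 Y102.430
G01 X68.021 Y75.249
G01 X69.449 Y45.537
G01 X67.771 Y13.293
M5
G0 X144.099 Y60.604
M4 S143
G01 X128.198 Y63.004 F3469
G01 X106.829 Y68.217
G01 X84.516 Y75.061
G01 X65.786 Y82.356
G01 X55.165 Y88.921
G01 X57.177 Y93.574
M5
G0 X92.544 Y97.336
M4 S143
G01 X153.002 Y231.904 F3469
G01 X12.263 Y146.594
G01 X61.411 Y131.179
G01 X154.809 Y12.980
G01 X141.889 Y124.435
G01 X92.544 Y97.336
M5
G0 X149.658 Y145.157
M4 S143
G01 X131.501 Y142.934 F3469
G01 X56.199 Y67.393
M5
G0 X0.000 Y0.000

Since the viewBox matches the mm dimensions, user units are millimetres directly. The only transform is the Y-flip y_m = 238.084 − y_svg.

Shape 1 is a quadratic bezier drawn with `<path>`. Its stroke #ff00ff means cut at S726, F1131. After flipping Y the toolpath is (90.786,143.429) → (90.013,122.968) → (85.666,103.220) → (77.744,84.183) → (66.247,65.858) → (51.175,48.246) → (32.529,31.345).

Shape 2 is a quadratic bezier drawn with `<path>`. Its stroke #ff00ff means cut at S726, F1131. After flipping Y the toolpath is (31.244,168.784) → (45.098,149.198) → (55.846,127.080) → (63.487,102.430) → (68.021,75.249) → (69.449,45.537) → (67.771,13.293).

Shape 3 is a cubic bezier drawn with `<path>`. Its stroke #ff0000 means engrave at S143, F3469. After flipping Y the toolpath is (144.099,60.604) → (128.198,63.004) → (106.829,68.217) → (84.516,75.061) → (65.786,82.356) → (55.165,88.921) → (57.177,93.574).

Shape 4 is a closed polygon drawn with `<path>`. Its stroke #ff0000 means engrave at S143, F3469. After flipping Y the toolpath is (92.544,97.336) → (153.002,231.904) → (12.263,146.594) → (61.411,131.179) → (154.809,12.980) → (141.889,124.435) → (92.544,97.336), returning to the start.

Shape 5 is a open polyline drawn with `<polyline>`. Its stroke #ff0000 means engrave at S143, F3469. After flipping Y the toolpath is (149.658,145.157) → (131.501,142.934) → (56.199,67.393).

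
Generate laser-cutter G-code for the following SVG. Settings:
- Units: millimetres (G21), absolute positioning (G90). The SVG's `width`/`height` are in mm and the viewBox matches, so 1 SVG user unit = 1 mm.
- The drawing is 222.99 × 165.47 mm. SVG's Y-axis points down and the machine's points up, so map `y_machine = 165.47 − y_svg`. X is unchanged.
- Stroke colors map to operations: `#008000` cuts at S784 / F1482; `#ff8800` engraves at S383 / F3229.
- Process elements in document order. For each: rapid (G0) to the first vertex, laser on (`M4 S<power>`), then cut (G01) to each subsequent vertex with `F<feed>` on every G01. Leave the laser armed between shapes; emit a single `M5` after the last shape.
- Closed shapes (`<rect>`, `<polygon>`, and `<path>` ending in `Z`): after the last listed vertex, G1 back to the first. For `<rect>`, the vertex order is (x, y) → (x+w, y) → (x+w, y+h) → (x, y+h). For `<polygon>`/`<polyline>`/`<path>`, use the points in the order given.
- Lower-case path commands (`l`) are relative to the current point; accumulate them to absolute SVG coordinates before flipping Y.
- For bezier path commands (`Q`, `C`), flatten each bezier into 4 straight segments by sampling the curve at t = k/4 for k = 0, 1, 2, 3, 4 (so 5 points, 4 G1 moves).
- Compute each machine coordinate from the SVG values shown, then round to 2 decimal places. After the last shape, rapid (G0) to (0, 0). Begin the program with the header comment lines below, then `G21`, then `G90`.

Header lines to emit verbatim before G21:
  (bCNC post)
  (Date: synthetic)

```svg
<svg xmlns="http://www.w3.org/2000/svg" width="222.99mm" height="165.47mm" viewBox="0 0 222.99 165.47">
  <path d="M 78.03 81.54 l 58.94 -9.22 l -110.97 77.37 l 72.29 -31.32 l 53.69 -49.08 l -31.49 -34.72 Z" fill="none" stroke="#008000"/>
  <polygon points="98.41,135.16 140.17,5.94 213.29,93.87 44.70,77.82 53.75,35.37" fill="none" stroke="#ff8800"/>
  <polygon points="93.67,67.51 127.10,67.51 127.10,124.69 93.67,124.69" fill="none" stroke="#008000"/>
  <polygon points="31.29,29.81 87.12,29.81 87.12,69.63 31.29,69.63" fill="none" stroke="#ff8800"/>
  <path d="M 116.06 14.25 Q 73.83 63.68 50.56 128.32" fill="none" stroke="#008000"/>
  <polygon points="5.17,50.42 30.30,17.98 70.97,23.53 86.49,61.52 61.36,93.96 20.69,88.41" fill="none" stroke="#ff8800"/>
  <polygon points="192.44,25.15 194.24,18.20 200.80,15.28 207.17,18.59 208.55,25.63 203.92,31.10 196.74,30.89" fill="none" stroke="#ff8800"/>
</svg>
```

(bCNC post)
(Date: synthetic)
G21
G90
G0 X78.03 Y83.93
M4 S784
G01 X136.97 Y93.15 F1482
G01 X26.00 Y15.78 F1482
G01 X98.29 Y47.10 F1482
G01 X151.98 Y96.18 F1482
G01 X120.49 Y130.90 F1482
G01 X78.03 Y83.93 F1482
G0 X98.41 Y30.31
M4 S383
G01 X140.17 Y159.53 F3229
G01 X213.29 Y71.60 F3229
G01 X44.70 Y87.65 F3229
G01 X53.75 Y130.10 F3229
G01 X98.41 Y30.31 F3229
G0 X93.67 Y97.96
M4 S784
G01 X127.10 Y97.96 F1482
G01 X127.10 Y40.78 F1482
G01 X93.67 Y40.78 F1482
G01 X93.67 Y97.96 F1482
G0 X31.29 Y135.66
M4 S383
G01 X87.12 Y135.66 F3229
G01 X87.12 Y95.84 F3229
G01 X31.29 Y95.84 F3229
G01 X31.29 Y135.66 F3229
G0 X116.06 Y151.22
M4 S784
G01 X96.13 Y125.55 F1482
G01 X78.57 Y97.99 F1482
G01 X63.38 Y68.52 F1482
G01 X50.56 Y37.15 F1482
G0 X5.17 Y115.05
M4 S383
G01 X30.30 Y147.49 F3229
G01 X70.97 Y141.94 F3229
G01 X86.49 Y103.95 F3229
G01 X61.36 Y71.51 F3229
G01 X20.69 Y77.06 F3229
G01 X5.17 Y115.05 F3229
G0 X192.44 Y140.32
M4 S383
G01 X194.24 Y147.27 F3229
G01 X200.80 Y150.19 F3229
G01 X207.17 Y146.88 F3229
G01 X208.55 Y139.84 F3229
G01 X203.92 Y134.37 F3229
G01 X196.74 Y134.58 F3229
G01 X192.44 Y140.32 F3229
M5
G0 X0.00 Y0.00

1 u = 1 mm; y_m = 165.47 − y.

[1] `<path>` closed polygon, #008000→cut S784 F1482: (78.03,83.93) → (136.97,93.15) → (26.00,15.78) → (98.29,47.10) → (151.98,96.18) → (120.49,130.90) → (78.03,83.93) (closed)

[2] `<polygon>` closed polygon, #ff8800→engrave S383 F3229: (98.41,30.31) → (140.17,159.53) → (213.29,71.60) → (44.70,87.65) → (53.75,130.10) → (98.41,30.31) (closed)

[3] `<polygon>` rectangle, #008000→cut S784 F1482: (93.67,97.96) → (127.10,97.96) → (127.10,40.78) → (93.67,40.78) → (93.67,97.96) (closed)

[4] `<polygon>` rectangle, #ff8800→engrave S383 F3229: (31.29,135.66) → (87.12,135.66) → (87.12,95.84) → (31.29,95.84) → (31.29,135.66) (closed)

[5] `<path>` quadratic bezier, #008000→cut S784 F1482: (116.06,151.22) → (96.13,125.55) → (78.57,97.99) → (63.38,68.52) → (50.56,37.15)

[6] `<polygon>` regular polygon, #ff8800→engrave S383 F3229: (5.17,115.05) → (30.30,147.49) → (70.97,141.94) → (86.49,103.95) → (61.36,71.51) → (20.69,77.06) → (5.17,115.05) (closed)

[7] `<polygon>` regular polygon, #ff8800→engrave S383 F3229: (192.44,140.32) → (194.24,147.27) → (200.80,150.19) → (207.17,146.88) → (208.55,139.84) → (203.92,134.37) → (196.74,134.58) → (192.44,140.32) (closed)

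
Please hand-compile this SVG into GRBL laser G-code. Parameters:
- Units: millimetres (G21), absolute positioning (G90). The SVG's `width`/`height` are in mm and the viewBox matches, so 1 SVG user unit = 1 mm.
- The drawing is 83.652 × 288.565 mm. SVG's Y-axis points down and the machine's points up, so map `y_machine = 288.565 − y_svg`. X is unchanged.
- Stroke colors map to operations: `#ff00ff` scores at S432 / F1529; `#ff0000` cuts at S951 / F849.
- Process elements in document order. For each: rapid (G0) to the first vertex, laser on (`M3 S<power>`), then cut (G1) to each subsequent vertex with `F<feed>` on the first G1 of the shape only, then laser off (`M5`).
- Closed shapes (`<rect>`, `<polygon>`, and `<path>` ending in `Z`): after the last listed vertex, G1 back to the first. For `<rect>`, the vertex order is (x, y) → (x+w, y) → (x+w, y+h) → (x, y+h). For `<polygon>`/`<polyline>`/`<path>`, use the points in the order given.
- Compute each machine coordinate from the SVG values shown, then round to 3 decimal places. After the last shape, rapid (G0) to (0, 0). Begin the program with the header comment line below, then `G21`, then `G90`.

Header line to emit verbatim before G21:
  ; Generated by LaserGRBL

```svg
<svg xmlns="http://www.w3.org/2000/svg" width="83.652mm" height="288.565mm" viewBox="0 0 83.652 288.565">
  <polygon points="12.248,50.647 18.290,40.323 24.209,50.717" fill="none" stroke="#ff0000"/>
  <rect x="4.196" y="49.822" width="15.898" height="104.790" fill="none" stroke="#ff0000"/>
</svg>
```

viewBox `0 0 83.652 288.565` with mm width/height → 1 unit = 1 mm. Flip: y_m = 288.565 − y_svg.

**Shape 1** — `<polygon>` regular polygon, stroke `#ff0000` → cut (S951, F849). Machine vertices: (12.248,237.918) → (18.290,248.242) → (24.209,237.848) → (12.248,237.918). Closed: final G1 returns to the first vertex.

**Shape 2** — `<rect>` rectangle, stroke `#ff0000` → cut (S951, F849). Machine vertices: (4.196,238.743) → (20.094,238.743) → (20.094,133.953) → (4.196,133.953) → (4.196,238.743). Closed: final G1 returns to the first vertex.

; Generated by LaserGRBL
G21
G90
G0 X12.248 Y237.918
M3 S951
G1 X18.290 Y248.242 F849
G1 X24.209 Y237.848
G1 X12.248 Y237.918
M5
G0 X4.196 Y238.743
M3 S951
G1 X20.094 Y238.743 F849
G1 X20.094 Y133.953
G1 X4.196 Y133.953
G1 X4.196 Y238.743
M5
G0 X0.000 Y0.000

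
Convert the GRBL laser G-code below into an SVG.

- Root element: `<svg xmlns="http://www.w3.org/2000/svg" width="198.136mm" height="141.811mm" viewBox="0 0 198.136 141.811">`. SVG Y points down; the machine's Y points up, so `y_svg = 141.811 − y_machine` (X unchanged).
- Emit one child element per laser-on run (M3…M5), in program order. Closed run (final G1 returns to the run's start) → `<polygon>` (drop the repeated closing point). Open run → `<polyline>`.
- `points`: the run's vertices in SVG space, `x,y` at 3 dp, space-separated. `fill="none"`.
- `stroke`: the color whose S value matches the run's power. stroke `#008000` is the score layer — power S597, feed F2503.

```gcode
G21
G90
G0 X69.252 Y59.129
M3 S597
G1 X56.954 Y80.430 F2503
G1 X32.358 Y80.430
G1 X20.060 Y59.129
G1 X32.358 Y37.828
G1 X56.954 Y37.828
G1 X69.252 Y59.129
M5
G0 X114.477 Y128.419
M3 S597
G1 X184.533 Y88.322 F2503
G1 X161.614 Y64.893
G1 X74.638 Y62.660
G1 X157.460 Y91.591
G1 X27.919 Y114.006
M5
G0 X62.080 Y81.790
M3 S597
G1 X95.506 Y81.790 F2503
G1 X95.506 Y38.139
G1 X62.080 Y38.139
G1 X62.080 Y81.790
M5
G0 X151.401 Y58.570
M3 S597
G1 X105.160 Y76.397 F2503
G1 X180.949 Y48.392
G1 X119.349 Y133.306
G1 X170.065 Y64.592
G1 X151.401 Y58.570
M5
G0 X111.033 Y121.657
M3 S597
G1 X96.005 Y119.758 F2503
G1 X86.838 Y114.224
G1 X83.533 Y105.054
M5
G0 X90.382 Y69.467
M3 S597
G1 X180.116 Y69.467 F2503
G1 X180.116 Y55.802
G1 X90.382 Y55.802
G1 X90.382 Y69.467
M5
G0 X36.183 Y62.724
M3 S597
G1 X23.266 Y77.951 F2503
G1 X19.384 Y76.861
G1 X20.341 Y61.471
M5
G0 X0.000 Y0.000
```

Machine Y-up, SVG Y-down with viewBox height 141.811, so y_svg = 141.811 − y_machine; X carries over. Every run uses S597, so all elements get stroke `#008000` (score).

Run 1: The run returns to its start, so emit a `<polygon>` with points (Y-flipped): 69.252,82.682 56.954,61.381 32.358,61.381 20.060,82.682 32.358,103.983 56.954,103.983.

Run 2: The run is open, so emit a `<polyline>` with points (Y-flipped): 114.477,13.392 184.533,53.489 161.614,76.918 74.638,79.151 157.460,50.220 27.919,27.805.

Run 3: The run returns to its start, so emit a `<polygon>` with points (Y-flipped): 62.080,60.021 95.506,60.021 95.506,103.672 62.080,103.672.

Run 4: The run returns to its start, so emit a `<polygon>` with points (Y-flipped): 151.401,83.241 105.160,65.414 180.949,93.419 119.349,8.505 170.065,77.219.

Run 5: The run is open, so emit a `<polyline>` with points (Y-flipped): 111.033,20.154 96.005,22.053 86.838,27.587 83.533,36.757.

Run 6: The run returns to its start, so emit a `<polygon>` with points (Y-flipped): 90.382,72.344 180.116,72.344 180.116,86.009 90.382,86.009.

Run 7: The run is open, so emit a `<polyline>` with points (Y-flipped): 36.183,79.087 23.266,63.860 19.384,64.950 20.341,80.340.

<svg xmlns="http://www.w3.org/2000/svg" width="198.136mm" height="141.811mm" viewBox="0 0 198.136 141.811">
  <polygon points="69.252,82.682 56.954,61.381 32.358,61.381 20.060,82.682 32.358,103.983 56.954,103.983" fill="none" stroke="#008000"/>
  <polyline points="114.477,13.392 184.533,53.489 161.614,76.918 74.638,79.151 157.460,50.220 27.919,27.805" fill="none" stroke="#008000"/>
  <polygon points="62.080,60.021 95.506,60.021 95.506,103.672 62.080,103.672" fill="none" stroke="#008000"/>
  <polygon points="151.401,83.241 105.160,65.414 180.949,93.419 119.349,8.505 170.065,77.219" fill="none" stroke="#008000"/>
  <polyline points="111.033,20.154 96.005,22.053 86.838,27.587 83.533,36.757" fill="none" stroke="#008000"/>
  <polygon points="90.382,72.344 180.116,72.344 180.116,86.009 90.382,86.009" fill="none" stroke="#008000"/>
  <polyline points="36.183,79.087 23.266,63.860 19.384,64.950 20.341,80.340" fill="none" stroke="#008000"/>
</svg>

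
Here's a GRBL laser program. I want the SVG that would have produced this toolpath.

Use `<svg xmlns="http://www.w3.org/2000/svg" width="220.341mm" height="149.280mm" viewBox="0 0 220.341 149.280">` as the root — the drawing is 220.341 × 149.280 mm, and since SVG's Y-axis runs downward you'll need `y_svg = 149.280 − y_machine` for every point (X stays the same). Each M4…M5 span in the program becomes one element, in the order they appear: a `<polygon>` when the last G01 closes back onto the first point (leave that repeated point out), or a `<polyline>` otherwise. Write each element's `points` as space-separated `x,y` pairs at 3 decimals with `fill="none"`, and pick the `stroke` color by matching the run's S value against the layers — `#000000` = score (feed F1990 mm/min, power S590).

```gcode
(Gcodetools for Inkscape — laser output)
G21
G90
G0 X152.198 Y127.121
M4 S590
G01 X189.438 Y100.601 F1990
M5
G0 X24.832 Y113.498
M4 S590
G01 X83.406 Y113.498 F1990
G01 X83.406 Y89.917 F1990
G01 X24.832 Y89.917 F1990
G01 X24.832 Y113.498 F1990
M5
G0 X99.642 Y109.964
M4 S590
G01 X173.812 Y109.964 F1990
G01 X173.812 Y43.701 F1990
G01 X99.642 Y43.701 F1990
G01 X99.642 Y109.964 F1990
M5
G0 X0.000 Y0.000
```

y_svg = 149.280 − y_m. Every run uses S590, so all elements get stroke `#000000` (score).

[1] open run; points: 152.198,22.159 189.438,48.679

[2] closed run; points: 24.832,35.782 83.406,35.782 83.406,59.363 24.832,59.363

[3] closed run; points: 99.642,39.316 173.812,39.316 173.812,105.579 99.642,105.579

<svg xmlns="http://www.w3.org/2000/svg" width="220.341mm" height="149.280mm" viewBox="0 0 220.341 149.280">
  <polyline points="152.198,22.159 189.438,48.679" fill="none" stroke="#000000"/>
  <polygon points="24.832,35.782 83.406,35.782 83.406,59.363 24.832,59.363" fill="none" stroke="#000000"/>
  <polygon points="99.642,39.316 173.812,39.316 173.812,105.579 99.642,105.579" fill="none" stroke="#000000"/>
</svg>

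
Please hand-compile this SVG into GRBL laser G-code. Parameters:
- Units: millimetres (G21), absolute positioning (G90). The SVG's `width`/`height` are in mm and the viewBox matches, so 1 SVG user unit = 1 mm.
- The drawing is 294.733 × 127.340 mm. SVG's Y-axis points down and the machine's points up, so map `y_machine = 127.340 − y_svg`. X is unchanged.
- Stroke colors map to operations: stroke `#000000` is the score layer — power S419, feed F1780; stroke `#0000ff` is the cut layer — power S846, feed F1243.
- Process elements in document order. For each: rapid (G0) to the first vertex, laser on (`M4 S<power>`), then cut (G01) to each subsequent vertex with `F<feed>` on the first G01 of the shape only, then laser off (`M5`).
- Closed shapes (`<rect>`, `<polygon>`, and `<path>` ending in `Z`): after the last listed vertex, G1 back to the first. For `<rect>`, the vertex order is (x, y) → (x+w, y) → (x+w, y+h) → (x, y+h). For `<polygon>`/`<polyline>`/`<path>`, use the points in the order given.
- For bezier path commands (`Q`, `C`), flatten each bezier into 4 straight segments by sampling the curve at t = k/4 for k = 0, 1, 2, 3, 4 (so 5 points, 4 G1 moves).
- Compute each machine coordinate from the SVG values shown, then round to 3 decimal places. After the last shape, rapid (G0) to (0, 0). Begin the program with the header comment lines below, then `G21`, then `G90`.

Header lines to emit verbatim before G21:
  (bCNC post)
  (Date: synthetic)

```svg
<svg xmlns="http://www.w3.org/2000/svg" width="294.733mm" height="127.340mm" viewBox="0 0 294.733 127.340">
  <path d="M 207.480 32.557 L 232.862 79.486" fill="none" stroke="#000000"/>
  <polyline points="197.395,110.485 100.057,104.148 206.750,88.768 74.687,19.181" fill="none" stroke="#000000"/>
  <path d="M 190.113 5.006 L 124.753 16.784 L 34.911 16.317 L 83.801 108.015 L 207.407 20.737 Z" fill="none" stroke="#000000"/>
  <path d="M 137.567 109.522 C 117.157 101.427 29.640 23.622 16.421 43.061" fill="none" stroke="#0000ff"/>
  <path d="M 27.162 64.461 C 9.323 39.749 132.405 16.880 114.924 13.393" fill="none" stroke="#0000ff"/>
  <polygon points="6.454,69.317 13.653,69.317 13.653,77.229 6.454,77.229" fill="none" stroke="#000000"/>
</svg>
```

Since the viewBox matches the mm dimensions, user units are millimetres directly. The only transform is the Y-flip y_m = 127.340 − y_svg.

Shape 1 is a line segment drawn with `<path>`. Its stroke #000000 means score at S419, F1780. After flipping Y the toolpath is (207.480,94.783) → (232.862,47.854).

Shape 2 is a open polyline drawn with `<polyline>`. Its stroke #000000 means score at S419, F1780. After flipping Y the toolpath is (197.395,16.855) → (100.057,23.192) → (206.750,38.572) → (74.687,108.159).

Shape 3 is a closed polygon drawn with `<path>`. Its stroke #000000 means score at S419, F1780. After flipping Y the toolpath is (190.113,122.334) → (124.753,110.556) → (34.911,111.023) → (83.801,19.325) → (207.407,106.603) → (190.113,122.334), returning to the start.

Shape 4 is a cubic bezier drawn with `<path>`. Its stroke #0000ff means cut at S846, F1243. After flipping Y the toolpath is (137.567,17.818) → (111.886,34.351) → (74.297,61.374) → (38.057,83.234) → (16.421,84.279).

Shape 5 is a cubic bezier drawn with `<path>`. Its stroke #0000ff means cut at S846, F1243. After flipping Y the toolpath is (27.162,62.879) → (35.807,80.793) → (70.909,96.372) → (106.077,107.972) → (114.924,113.947).

Shape 6 is a rectangle drawn with `<polygon>`. Its stroke #000000 means score at S419, F1780. After flipping Y the toolpath is (6.454,58.023) → (13.653,58.023) → (13.653,50.111) → (6.454,50.111) → (6.454,58.023), returning to the start.

(bCNC post)
(Date: synthetic)
G21
G90
G0 X207.480 Y94.783
M4 S419
G01 X232.862 Y47.854 F1780
M5
G0 X197.395 Y16.855
M4 S419
G01 X100.057 Y23.192 F1780
G01 X206.750 Y38.572
G01 X74.687 Y108.159
M5
G0 X190.113 Y122.334
M4 S419
G01 X124.753 Y110.556 F1780
G01 X34.911 Y111.023
G01 X83.801 Y19.325
G01 X207.407 Y106.603
G01 X190.113 Y122.334
M5
G0 X137.567 Y17.818
M4 S846
G01 X111.886 Y34.351 F1243
G01 X74.297 Y61.374
G01 X38.057 Y83.234
G01 X16.421 Y84.279
M5
G0 X27.162 Y62.879
M4 S846
G01 X35.807 Y80.793 F1243
G01 X70.909 Y96.372
G01 X106.077 Y107.972
G01 X114.924 Y113.947
M5
G0 X6.454 Y58.023
M4 S419
G01 X13.653 Y58.023 F1780
G01 X13.653 Y50.111
G01 X6.454 Y50.111
G01 X6.454 Y58.023
M5
G0 X0.000 Y0.000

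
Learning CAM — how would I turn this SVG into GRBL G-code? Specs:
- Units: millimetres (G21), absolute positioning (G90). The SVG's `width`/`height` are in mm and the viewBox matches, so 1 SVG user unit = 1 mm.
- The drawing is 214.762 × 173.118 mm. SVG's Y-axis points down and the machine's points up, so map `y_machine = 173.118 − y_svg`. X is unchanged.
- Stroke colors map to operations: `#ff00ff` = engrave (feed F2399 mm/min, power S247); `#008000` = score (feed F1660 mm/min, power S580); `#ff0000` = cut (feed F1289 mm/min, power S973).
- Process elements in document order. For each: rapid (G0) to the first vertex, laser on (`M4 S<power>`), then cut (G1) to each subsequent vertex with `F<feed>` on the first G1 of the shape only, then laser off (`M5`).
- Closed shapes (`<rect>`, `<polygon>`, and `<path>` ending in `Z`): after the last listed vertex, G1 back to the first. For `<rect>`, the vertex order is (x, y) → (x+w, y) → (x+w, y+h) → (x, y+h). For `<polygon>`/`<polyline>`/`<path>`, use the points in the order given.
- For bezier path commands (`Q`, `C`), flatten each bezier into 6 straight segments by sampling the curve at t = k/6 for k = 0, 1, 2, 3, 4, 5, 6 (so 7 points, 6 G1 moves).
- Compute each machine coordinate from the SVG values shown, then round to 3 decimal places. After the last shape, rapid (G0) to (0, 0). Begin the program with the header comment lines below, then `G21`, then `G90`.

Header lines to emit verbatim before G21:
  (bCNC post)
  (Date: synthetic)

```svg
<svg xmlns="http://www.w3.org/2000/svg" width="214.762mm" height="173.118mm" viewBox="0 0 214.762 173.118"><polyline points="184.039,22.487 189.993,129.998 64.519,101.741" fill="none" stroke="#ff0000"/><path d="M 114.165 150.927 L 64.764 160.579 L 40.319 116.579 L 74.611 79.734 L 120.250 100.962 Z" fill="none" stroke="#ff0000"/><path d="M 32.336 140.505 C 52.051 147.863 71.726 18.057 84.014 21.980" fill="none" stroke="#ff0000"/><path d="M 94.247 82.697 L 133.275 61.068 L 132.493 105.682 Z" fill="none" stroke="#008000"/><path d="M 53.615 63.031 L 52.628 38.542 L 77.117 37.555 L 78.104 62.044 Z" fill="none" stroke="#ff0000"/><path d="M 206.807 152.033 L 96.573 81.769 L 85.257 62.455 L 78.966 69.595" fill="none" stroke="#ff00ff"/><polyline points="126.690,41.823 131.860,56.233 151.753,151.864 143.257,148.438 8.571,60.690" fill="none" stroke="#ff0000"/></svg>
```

(bCNC post)
(Date: synthetic)
G21
G90
G0 X184.039 Y150.631
M4 S973
G1 X189.993 Y43.120 F1289
G1 X64.519 Y71.377
M5
G0 X114.165 Y22.191
M4 S973
G1 X64.764 Y12.539 F1289
G1 X40.319 Y56.539
G1 X74.611 Y93.384
G1 X120.250 Y72.156
G1 X114.165 Y22.191
M5
G0 X32.336 Y32.613
M4 S973
G1 X42.156 Y39.110 F1289
G1 X51.766 Y60.943
G1 X60.960 Y90.587
G1 X69.536 Y120.518
G1 X77.288 Y143.210
G1 X84.014 Y151.138
M5
G0 X94.247 Y90.421
M4 S580
G1 X133.275 Y112.050 F1660
G1 X132.493 Y67.436
G1 X94.247 Y90.421
M5
G0 X53.615 Y110.087
M4 S973
G1 X52.628 Y134.576 F1289
G1 X77.117 Y135.563
G1 X78.104 Y111.074
G1 X53.615 Y110.087
M5
G0 X206.807 Y21.085
M4 S247
G1 X96.573 Y91.349 F2399
G1 X85.257 Y110.663
G1 X78.966 Y103.523
M5
G0 X126.690 Y131.295
M4 S973
G1 X131.860 Y116.885 F1289
G1 X151.753 Y21.254
G1 X143.257 Y24.680
G1 X8.571 Y112.428
M5
G0 X0.000 Y0.000

Since the viewBox matches the mm dimensions, user units are millimetres directly. The only transform is the Y-flip y_m = 173.118 − y_svg.

Shape 1 is a open polyline drawn with `<polyline>`. Its stroke #ff0000 means cut at S973, F1289. After flipping Y the toolpath is (184.039,150.631) → (189.993,43.120) → (64.519,71.377).

Shape 2 is a regular polygon drawn with `<path>`. Its stroke #ff0000 means cut at S973, F1289. After flipping Y the toolpath is (114.165,22.191) → (64.764,12.539) → (40.319,56.539) → (74.611,93.384) → (120.250,72.156) → (114.165,22.191), returning to the start.

Shape 3 is a cubic bezier drawn with `<path>`. Its stroke #ff0000 means cut at S973, F1289. After flipping Y the toolpath is (32.336,32.613) → (42.156,39.110) → (51.766,60.943) → (60.960,90.587) → (69.536,120.518) → (77.288,143.210) → (84.014,151.138).

Shape 4 is a regular polygon drawn with `<path>`. Its stroke #008000 means score at S580, F1660. After flipping Y the toolpath is (94.247,90.421) → (133.275,112.050) → (132.493,67.436) → (94.247,90.421), returning to the start.

Shape 5 is a regular polygon drawn with `<path>`. Its stroke #ff0000 means cut at S973, F1289. After flipping Y the toolpath is (53.615,110.087) → (52.628,134.576) → (77.117,135.563) → (78.104,111.074) → (53.615,110.087), returning to the start.

Shape 6 is a open polyline drawn with `<path>`. Its stroke #ff00ff means engrave at S247, F2399. After flipping Y the toolpath is (206.807,21.085) → (96.573,91.349) → (85.257,110.663) → (78.966,103.523).

Shape 7 is a open polyline drawn with `<polyline>`. Its stroke #ff0000 means cut at S973, F1289. After flipping Y the toolpath is (126.690,131.295) → (131.860,116.885) → (151.753,21.254) → (143.257,24.680) → (8.571,112.428).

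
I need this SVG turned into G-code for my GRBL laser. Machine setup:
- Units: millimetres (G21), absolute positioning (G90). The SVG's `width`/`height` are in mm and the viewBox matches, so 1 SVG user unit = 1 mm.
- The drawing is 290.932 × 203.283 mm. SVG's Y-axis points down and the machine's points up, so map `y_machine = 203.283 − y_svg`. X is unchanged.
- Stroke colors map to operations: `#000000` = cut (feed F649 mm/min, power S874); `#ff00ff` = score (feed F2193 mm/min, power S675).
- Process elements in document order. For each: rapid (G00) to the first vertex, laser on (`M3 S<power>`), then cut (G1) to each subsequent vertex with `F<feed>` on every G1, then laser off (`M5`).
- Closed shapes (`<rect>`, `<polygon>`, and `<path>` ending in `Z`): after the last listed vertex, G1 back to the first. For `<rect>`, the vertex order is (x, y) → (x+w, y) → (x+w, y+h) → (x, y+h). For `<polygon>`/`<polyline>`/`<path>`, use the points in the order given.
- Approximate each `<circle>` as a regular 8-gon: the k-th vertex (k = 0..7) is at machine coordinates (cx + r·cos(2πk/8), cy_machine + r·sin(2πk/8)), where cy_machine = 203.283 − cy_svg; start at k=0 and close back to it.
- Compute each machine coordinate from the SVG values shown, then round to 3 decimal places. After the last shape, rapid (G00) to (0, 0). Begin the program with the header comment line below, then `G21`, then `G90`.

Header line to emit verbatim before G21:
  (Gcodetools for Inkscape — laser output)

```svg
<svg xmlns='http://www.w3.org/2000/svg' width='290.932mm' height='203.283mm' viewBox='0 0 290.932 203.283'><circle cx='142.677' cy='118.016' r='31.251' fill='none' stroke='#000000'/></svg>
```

viewBox `0 0 290.932 203.283` with mm width/height → 1 unit = 1 mm. Flip: y_m = 203.283 − y_svg.

**Shape 1** — `<circle>` circle, stroke `#000000` → cut (S874, F649). Machine vertices: (173.928,85.267) → (164.775,107.365) → (142.677,116.518) → (120.579,107.365) → (111.426,85.267) → (120.579,63.169) → (142.677,54.016) → (164.775,63.169) → (173.928,85.267). Closed: final G1 returns to the first vertex.

(Gcodetools for Inkscape — laser output)
G21
G90
G00 X173.928 Y85.267
M3 S874
G1 X164.775 Y107.365 F649
G1 X142.677 Y116.518 F649
G1 X120.579 Y107.365 F649
G1 X111.426 Y85.267 F649
G1 X120.579 Y63.169 F649
G1 X142.677 Y54.016 F649
G1 X164.775 Y63.169 F649
G1 X173.928 Y85.267 F649
M5
G00 X0.000 Y0.000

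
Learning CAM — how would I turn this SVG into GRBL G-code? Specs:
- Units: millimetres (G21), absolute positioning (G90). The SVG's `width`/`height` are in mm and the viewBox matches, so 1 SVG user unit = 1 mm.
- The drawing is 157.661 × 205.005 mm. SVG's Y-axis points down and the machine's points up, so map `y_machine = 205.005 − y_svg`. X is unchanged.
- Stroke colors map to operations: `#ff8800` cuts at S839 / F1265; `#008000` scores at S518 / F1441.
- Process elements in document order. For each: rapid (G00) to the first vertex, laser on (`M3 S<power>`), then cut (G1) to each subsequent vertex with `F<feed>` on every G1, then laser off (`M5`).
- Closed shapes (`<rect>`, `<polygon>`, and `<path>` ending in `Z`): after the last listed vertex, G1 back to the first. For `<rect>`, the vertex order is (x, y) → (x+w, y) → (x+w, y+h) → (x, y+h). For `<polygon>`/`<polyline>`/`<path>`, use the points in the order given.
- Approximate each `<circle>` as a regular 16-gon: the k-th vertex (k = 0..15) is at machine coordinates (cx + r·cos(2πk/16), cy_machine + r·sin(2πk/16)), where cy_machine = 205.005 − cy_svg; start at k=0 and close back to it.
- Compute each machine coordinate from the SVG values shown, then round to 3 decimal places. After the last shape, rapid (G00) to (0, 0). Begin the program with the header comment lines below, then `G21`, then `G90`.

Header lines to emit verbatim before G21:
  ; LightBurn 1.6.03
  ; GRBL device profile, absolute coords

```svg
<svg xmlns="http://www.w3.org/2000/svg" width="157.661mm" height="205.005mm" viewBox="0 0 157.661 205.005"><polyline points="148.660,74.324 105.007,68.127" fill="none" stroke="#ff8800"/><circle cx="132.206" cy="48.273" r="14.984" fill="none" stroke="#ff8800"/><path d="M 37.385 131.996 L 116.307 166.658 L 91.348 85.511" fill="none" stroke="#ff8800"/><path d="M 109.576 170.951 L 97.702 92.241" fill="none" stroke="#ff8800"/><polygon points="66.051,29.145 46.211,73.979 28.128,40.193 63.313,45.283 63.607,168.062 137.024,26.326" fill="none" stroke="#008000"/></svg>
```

; LightBurn 1.6.03
; GRBL device profile, absolute coords
G21
G90
G00 X148.660 Y130.681
M3 S839
G1 X105.007 Y136.878 F1265
M5
G00 X147.190 Y156.732
M3 S839
G1 X146.049 Y162.466 F1265
G1 X142.801 Y167.327 F1265
G1 X137.940 Y170.575 F1265
G1 X132.206 Y171.716 F1265
G1 X126.472 Y170.575 F1265
G1 X121.611 Y167.327 F1265
G1 X118.363 Y162.466 F1265
G1 X117.222 Y156.732 F1265
G1 X118.363 Y150.998 F1265
G1 X121.611 Y146.137 F1265
G1 X126.472 Y142.889 F1265
G1 X132.206 Y141.748 F1265
G1 X137.940 Y142.889 F1265
G1 X142.801 Y146.137 F1265
G1 X146.049 Y150.998 F1265
G1 X147.190 Y156.732 F1265
M5
G00 X37.385 Y73.009
M3 S839
G1 X116.307 Y38.347 F1265
G1 X91.348 Y119.494 F1265
M5
G00 X109.576 Y34.054
M3 S839
G1 X97.702 Y112.764 F1265
M5
G00 X66.051 Y175.860
M3 S518
G1 X46.211 Y131.026 F1441
G1 X28.128 Y164.812 F1441
G1 X63.313 Y159.722 F1441
G1 X63.607 Y36.943 F1441
G1 X137.024 Y178.679 F1441
G1 X66.051 Y175.860 F1441
M5
G00 X0.000 Y0.000

1 u = 1 mm; y_m = 205.005 − y.

[1] `<polyline>` line segment, #ff8800→cut S839 F1265: (148.660,130.681) → (105.007,136.878)

[2] `<circle>` circle, #ff8800→cut S839 F1265: (147.190,156.732) → (146.049,162.466) → (142.801,167.327) → (137.940,170.575) → (132.206,171.716) → (126.472,170.575) → (121.611,167.327) → (118.363,162.466) → (117.222,156.732) → (118.363,150.998) → (121.611,146.137) → (126.472,142.889) → (132.206,141.748) → (137.940,142.889) → (142.801,146.137) → (146.049,150.998) → (147.190,156.732) (closed)

[3] `<path>` open polyline, #ff8800→cut S839 F1265: (37.385,73.009) → (116.307,38.347) → (91.348,119.494)

[4] `<path>` line segment, #ff8800→cut S839 F1265: (109.576,34.054) → (97.702,112.764)

[5] `<polygon>` closed polygon, #008000→score S518 F1441: (66.051,175.860) → (46.211,131.026) → (28.128,164.812) → (63.313,159.722) → (63.607,36.943) → (137.024,178.679) → (66.051,175.860) (closed)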